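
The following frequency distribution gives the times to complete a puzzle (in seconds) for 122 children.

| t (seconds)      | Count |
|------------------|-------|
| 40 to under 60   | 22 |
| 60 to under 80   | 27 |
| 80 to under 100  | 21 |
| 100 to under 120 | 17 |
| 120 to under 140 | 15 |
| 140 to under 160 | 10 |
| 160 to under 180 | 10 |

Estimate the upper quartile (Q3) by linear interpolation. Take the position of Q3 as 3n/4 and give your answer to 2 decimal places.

126.00

Cumulative frequencies: 22, 49, 70, 87, 102, 112, 122
n = 122; position = 3n/4 = 91.5.
This falls in the class 120 to under 140: L = 120, F = 87, f = 15, h = 20.
Upper quartile ≈ 120 + ((91.5 − 87) / 15) × 20 = 126.0000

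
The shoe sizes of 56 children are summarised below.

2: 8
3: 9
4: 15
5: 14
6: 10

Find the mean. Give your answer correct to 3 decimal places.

Values: 2, 3, 4, 5, 6
Σfx = 8×2 + 9×3 + 15×4 + 14×5 + 10×6 = 233
n = Σf = 56
Mean = 233 / 56 = 4.1607

4.161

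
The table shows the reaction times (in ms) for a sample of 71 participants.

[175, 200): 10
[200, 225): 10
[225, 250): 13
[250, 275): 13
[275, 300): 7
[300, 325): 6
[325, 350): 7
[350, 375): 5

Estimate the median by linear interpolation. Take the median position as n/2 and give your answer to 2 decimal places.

Cumulative frequencies: 10, 20, 33, 46, 53, 59, 66, 71
n = 71; position = n/2 = 35.5.
This falls in the class [250, 275): L = 250, F = 33, f = 13, h = 25.
Median ≈ 250 + ((35.5 − 33) / 13) × 25 = 254.8077

254.81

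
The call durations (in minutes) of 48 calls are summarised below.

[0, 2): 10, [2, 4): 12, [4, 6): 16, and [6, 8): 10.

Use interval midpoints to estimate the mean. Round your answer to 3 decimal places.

Midpoints: 1, 3, 5, 7
Σfm = 10×1 + 12×3 + 16×5 + 10×7 = 196
n = Σf = 48
Mean = 196 / 48 = 4.0833

4.083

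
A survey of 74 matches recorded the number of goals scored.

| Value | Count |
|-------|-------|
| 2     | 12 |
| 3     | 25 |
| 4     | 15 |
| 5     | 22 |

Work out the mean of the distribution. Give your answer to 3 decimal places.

3.635

Values: 2, 3, 4, 5
Σfx = 12×2 + 25×3 + 15×4 + 22×5 = 269
n = Σf = 74
Mean = 269 / 74 = 3.6351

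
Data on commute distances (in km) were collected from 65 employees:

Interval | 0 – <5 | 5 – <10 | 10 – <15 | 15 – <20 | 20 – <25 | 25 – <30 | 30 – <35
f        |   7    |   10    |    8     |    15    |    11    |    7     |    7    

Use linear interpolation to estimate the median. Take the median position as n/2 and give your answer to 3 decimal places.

17.500

Cumulative frequencies: 7, 17, 25, 40, 51, 58, 65
n = 65; position = n/2 = 32.5.
This falls in the class 15 – <20: L = 15, F = 25, f = 15, h = 5.
Median ≈ 15 + ((32.5 − 25) / 15) × 5 = 17.5000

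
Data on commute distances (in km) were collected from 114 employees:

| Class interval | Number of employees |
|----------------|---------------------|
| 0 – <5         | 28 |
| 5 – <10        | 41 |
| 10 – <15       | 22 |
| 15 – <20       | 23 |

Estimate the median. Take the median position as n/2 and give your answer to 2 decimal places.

8.54

Cumulative frequencies: 28, 69, 91, 114
n = 114; position = n/2 = 57.
This falls in the class 5 – <10: L = 5, F = 28, f = 41, h = 5.
Median ≈ 5 + ((57 − 28) / 41) × 5 = 8.5366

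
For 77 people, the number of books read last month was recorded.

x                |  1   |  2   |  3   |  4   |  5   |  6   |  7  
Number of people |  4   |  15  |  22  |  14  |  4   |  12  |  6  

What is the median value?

Cumulative frequencies: 4, 19, 41, 55, 59, 71, 77
n = 77, so the median is the value in position (n+1)/2 = 39.
Position 39 falls at value 3.

3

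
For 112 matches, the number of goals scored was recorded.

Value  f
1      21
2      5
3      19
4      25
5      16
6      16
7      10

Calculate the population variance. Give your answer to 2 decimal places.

3.54

Values: 1, 2, 3, 4, 5, 6, 7
n = 112, Σfx = 434, mean = 3.8750
Σfx² = 2078
Σf(x − x̄)² = Σfx² − (Σfx)²/n = 2078 − 434²/112 = 396.2500
Population variance = 396.2500 / 112 = 3.5379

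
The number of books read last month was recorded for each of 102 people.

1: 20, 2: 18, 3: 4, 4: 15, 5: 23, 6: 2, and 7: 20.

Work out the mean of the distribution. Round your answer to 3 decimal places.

3.873

Values: 1, 2, 3, 4, 5, 6, 7
Σfx = 20×1 + 18×2 + 4×3 + 15×4 + 23×5 + 2×6 + 20×7 = 395
n = Σf = 102
Mean = 395 / 102 = 3.8725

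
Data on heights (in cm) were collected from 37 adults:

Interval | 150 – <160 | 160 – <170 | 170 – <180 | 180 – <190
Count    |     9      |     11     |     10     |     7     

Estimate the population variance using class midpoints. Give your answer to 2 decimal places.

110.59

Midpoints: 155, 165, 175, 185
n = 37, Σfm = 6255, mean = 169.0541
Σfm² = 1061525
Σf(m − x̄)² = Σfm² − (Σfm)²/n = 1061525 − 6255²/37 = 4091.8919
Population variance = 4091.8919 / 37 = 110.5917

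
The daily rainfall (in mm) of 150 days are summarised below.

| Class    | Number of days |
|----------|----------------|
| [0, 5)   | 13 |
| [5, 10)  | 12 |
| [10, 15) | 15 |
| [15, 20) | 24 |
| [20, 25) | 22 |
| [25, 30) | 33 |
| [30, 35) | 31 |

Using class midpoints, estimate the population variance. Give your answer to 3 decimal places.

Midpoints: 2.5, 7.5, 12.5, 17.5, 22.5, 27.5, 32.5
n = 150, Σfm = 3140, mean = 20.9333
Σfm² = 79287.5
Σf(m − x̄)² = Σfm² − (Σfm)²/n = 79287.5 − 3140²/150 = 13556.8333
Population variance = 13556.8333 / 150 = 90.3789

90.379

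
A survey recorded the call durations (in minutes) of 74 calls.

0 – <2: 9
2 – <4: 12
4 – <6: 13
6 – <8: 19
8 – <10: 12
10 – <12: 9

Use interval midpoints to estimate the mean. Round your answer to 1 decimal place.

6.1

Midpoints: 1, 3, 5, 7, 9, 11
Σfm = 9×1 + 12×3 + 13×5 + 19×7 + 12×9 + 9×11 = 450
n = Σf = 74
Mean = 450 / 74 = 6.0811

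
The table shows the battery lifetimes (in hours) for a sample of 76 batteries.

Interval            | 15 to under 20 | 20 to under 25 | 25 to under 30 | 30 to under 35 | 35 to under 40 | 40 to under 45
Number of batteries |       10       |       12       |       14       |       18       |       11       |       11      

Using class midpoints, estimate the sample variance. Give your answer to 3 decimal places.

63.627

Midpoints: 17.5, 22.5, 27.5, 32.5, 37.5, 42.5
n = 76, Σfm = 2295, mean = 30.1974
Σfm² = 74075
Σf(m − x̄)² = Σfm² − (Σfm)²/n = 74075 − 2295²/76 = 4772.0395
Sample variance = 4772.0395 / 75 = 63.6272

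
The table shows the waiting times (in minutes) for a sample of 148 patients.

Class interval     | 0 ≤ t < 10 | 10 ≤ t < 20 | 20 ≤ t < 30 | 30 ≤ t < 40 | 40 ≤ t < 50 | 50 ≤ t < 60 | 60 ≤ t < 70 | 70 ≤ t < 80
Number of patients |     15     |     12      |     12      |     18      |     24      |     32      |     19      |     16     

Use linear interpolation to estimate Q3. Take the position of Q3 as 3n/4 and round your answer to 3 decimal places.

59.375

Cumulative frequencies: 15, 27, 39, 57, 81, 113, 132, 148
n = 148; position = 3n/4 = 111.
This falls in the class 50 ≤ t < 60: L = 50, F = 81, f = 32, h = 10.
Upper quartile ≈ 50 + ((111 − 81) / 32) × 10 = 59.3750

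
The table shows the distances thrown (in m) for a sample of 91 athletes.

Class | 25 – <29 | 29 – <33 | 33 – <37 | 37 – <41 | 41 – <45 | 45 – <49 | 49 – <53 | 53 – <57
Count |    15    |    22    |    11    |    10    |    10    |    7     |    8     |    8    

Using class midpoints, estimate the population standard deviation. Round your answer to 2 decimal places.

Midpoints: 27, 31, 35, 39, 43, 47, 51, 55
n = 91, Σfm = 3469, mean = 38.1209
Σfm² = 139723
Σf(m − x̄)² = Σfm² − (Σfm)²/n = 139723 − 3469²/91 = 7481.6703
Population variance = 7481.6703 / 91 = 82.2162
Standard deviation = √82.2162 = 9.0673

9.07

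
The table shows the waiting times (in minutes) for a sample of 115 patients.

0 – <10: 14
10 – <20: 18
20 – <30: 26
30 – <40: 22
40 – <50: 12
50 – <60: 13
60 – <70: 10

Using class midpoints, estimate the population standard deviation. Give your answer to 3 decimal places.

17.858

Midpoints: 5, 15, 25, 35, 45, 55, 65
n = 115, Σfm = 3665, mean = 31.8696
Σfm² = 153475
Σf(m − x̄)² = Σfm² − (Σfm)²/n = 153475 − 3665²/115 = 36673.0435
Population variance = 36673.0435 / 115 = 318.8960
Standard deviation = √318.8960 = 17.8577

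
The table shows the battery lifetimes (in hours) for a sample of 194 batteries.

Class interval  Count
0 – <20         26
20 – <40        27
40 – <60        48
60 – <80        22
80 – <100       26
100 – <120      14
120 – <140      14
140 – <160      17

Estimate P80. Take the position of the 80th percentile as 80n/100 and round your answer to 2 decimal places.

108.86

Cumulative frequencies: 26, 53, 101, 123, 149, 163, 177, 194
n = 194; position = 80n/100 = 155.2.
This falls in the class 100 – <120: L = 100, F = 149, f = 14, h = 20.
80th percentile ≈ 100 + ((155.2 − 149) / 14) × 20 = 108.8571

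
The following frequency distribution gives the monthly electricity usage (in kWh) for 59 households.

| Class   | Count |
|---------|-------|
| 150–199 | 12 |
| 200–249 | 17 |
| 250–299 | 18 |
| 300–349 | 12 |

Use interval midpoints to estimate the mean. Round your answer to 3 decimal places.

249.924

Midpoints: 174.5, 224.5, 274.5, 324.5
Σfm = 12×174.5 + 17×224.5 + 18×274.5 + 12×324.5 = 14745.5
n = Σf = 59
Mean = 14745.5 / 59 = 249.9237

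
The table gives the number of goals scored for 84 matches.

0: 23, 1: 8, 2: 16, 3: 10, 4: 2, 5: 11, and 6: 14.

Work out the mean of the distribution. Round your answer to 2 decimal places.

Values: 0, 1, 2, 3, 4, 5, 6
Σfx = 23×0 + 8×1 + 16×2 + 10×3 + 2×4 + 11×5 + 14×6 = 217
n = Σf = 84
Mean = 217 / 84 = 2.5833

2.58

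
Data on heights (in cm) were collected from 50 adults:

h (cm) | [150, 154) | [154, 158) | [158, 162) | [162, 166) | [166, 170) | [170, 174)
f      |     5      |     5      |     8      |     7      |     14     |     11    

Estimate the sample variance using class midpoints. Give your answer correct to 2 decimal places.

42.72

Midpoints: 152, 156, 160, 164, 168, 172
n = 50, Σfm = 8212, mean = 164.2400
Σfm² = 1350832
Σf(m − x̄)² = Σfm² − (Σfm)²/n = 1350832 − 8212²/50 = 2093.1200
Sample variance = 2093.1200 / 49 = 42.7167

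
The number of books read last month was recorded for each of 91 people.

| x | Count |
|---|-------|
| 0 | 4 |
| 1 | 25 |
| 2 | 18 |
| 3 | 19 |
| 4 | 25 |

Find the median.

Cumulative frequencies: 4, 29, 47, 66, 91
n = 91, so the median is the value in position (n+1)/2 = 46.
Position 46 falls at value 2.

2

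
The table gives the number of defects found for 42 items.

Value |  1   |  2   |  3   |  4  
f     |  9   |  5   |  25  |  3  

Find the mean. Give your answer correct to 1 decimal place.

Values: 1, 2, 3, 4
Σfx = 9×1 + 5×2 + 25×3 + 3×4 = 106
n = Σf = 42
Mean = 106 / 42 = 2.5238

2.5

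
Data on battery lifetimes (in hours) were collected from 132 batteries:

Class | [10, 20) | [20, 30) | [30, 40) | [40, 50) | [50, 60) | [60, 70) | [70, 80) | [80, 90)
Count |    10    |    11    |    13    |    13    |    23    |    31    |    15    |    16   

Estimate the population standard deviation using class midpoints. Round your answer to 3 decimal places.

20.577

Midpoints: 15, 25, 35, 45, 55, 65, 75, 85
n = 132, Σfm = 7230, mean = 54.7727
Σfm² = 451900
Σf(m − x̄)² = Σfm² − (Σfm)²/n = 451900 − 7230²/132 = 55893.1818
Population variance = 55893.1818 / 132 = 423.4332
Standard deviation = √423.4332 = 20.5775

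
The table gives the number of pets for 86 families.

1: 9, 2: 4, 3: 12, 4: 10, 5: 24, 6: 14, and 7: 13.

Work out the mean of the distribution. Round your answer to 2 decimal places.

Values: 1, 2, 3, 4, 5, 6, 7
Σfx = 9×1 + 4×2 + 12×3 + 10×4 + 24×5 + 14×6 + 13×7 = 388
n = Σf = 86
Mean = 388 / 86 = 4.5116

4.51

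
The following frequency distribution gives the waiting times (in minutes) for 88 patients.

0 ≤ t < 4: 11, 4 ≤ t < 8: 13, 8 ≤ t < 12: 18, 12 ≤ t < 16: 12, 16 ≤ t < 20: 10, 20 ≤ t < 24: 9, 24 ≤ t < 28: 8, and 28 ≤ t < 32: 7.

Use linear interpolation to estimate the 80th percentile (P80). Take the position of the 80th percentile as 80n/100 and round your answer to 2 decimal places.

Cumulative frequencies: 11, 24, 42, 54, 64, 73, 81, 88
n = 88; position = 80n/100 = 70.4.
This falls in the class 20 ≤ t < 24: L = 20, F = 64, f = 9, h = 4.
80th percentile ≈ 20 + ((70.4 − 64) / 9) × 4 = 22.8444

22.84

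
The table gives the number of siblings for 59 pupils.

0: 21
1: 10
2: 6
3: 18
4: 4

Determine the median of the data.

Cumulative frequencies: 21, 31, 37, 55, 59
n = 59, so the median is the value in position (n+1)/2 = 30.
Position 30 falls at value 1.

1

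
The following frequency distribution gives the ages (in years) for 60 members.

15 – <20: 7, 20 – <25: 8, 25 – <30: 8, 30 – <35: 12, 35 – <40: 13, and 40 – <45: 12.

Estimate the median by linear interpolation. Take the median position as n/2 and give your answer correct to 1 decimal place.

Cumulative frequencies: 7, 15, 23, 35, 48, 60
n = 60; position = n/2 = 30.
This falls in the class 30 – <35: L = 30, F = 23, f = 12, h = 5.
Median ≈ 30 + ((30 − 23) / 12) × 5 = 32.9167

32.9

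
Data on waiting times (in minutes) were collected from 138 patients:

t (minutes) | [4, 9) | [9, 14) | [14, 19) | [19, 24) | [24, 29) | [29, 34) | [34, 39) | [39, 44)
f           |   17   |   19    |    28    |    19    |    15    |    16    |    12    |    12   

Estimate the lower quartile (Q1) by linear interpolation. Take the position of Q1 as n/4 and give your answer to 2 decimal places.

13.61

Cumulative frequencies: 17, 36, 64, 83, 98, 114, 126, 138
n = 138; position = n/4 = 34.5.
This falls in the class [9, 14): L = 9, F = 17, f = 19, h = 5.
Lower quartile ≈ 9 + ((34.5 − 17) / 19) × 5 = 13.6053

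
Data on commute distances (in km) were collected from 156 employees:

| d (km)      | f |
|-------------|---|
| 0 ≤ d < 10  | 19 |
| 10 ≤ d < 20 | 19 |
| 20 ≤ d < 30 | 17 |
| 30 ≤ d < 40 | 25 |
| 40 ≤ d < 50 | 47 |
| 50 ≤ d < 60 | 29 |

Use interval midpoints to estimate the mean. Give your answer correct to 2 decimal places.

34.55

Midpoints: 5, 15, 25, 35, 45, 55
Σfm = 19×5 + 19×15 + 17×25 + 25×35 + 47×45 + 29×55 = 5390
n = Σf = 156
Mean = 5390 / 156 = 34.5513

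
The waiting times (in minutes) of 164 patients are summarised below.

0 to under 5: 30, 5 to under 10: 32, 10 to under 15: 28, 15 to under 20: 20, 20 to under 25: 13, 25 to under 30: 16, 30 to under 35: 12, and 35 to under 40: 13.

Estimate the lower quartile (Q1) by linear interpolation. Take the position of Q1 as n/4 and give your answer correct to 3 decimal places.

Cumulative frequencies: 30, 62, 90, 110, 123, 139, 151, 164
n = 164; position = n/4 = 41.
This falls in the class 5 to under 10: L = 5, F = 30, f = 32, h = 5.
Lower quartile ≈ 5 + ((41 − 30) / 32) × 5 = 6.7188

6.719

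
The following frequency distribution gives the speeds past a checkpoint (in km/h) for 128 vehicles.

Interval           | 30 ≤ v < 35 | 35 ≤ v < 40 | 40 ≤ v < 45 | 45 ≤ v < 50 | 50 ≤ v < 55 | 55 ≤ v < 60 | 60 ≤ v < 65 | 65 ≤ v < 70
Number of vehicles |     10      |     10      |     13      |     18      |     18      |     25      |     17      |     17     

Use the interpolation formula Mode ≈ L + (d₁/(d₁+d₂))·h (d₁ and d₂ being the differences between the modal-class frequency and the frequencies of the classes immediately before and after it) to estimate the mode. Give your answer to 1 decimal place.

Modal class: 55 ≤ v < 60 (highest frequency 25).
d₁ = 25 − 18 = 7, d₂ = 25 − 17 = 8
Mode ≈ 55 + (7/(7+8)) × 5 = 55 + 2.3333 = 57.3333

57.3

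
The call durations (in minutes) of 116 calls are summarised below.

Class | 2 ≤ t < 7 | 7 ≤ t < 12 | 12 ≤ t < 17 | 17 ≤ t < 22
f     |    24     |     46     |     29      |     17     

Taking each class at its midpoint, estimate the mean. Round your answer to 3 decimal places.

Midpoints: 4.5, 9.5, 14.5, 19.5
Σfm = 24×4.5 + 46×9.5 + 29×14.5 + 17×19.5 = 1297
n = Σf = 116
Mean = 1297 / 116 = 11.1810

11.181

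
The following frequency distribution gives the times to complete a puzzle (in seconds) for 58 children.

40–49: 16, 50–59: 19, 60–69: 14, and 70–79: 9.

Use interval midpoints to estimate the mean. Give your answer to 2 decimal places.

57.26

Midpoints: 44.5, 54.5, 64.5, 74.5
Σfm = 16×44.5 + 19×54.5 + 14×64.5 + 9×74.5 = 3321
n = Σf = 58
Mean = 3321 / 58 = 57.2586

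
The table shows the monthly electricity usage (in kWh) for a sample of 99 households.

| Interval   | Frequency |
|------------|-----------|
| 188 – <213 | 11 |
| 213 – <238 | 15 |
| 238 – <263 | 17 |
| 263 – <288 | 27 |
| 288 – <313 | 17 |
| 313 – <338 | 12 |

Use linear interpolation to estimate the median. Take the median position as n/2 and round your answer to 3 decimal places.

Cumulative frequencies: 11, 26, 43, 70, 87, 99
n = 99; position = n/2 = 49.5.
This falls in the class 263 – <288: L = 263, F = 43, f = 27, h = 25.
Median ≈ 263 + ((49.5 − 43) / 27) × 25 = 269.0185

269.019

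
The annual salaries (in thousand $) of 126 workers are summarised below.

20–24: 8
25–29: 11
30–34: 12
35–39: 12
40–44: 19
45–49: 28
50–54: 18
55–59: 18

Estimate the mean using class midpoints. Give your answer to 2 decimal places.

Midpoints: 22, 27, 32, 37, 42, 47, 52, 57
Σfm = 8×22 + 11×27 + 12×32 + 12×37 + 19×42 + 28×47 + 18×52 + 18×57 = 5377
n = Σf = 126
Mean = 5377 / 126 = 42.6746

42.67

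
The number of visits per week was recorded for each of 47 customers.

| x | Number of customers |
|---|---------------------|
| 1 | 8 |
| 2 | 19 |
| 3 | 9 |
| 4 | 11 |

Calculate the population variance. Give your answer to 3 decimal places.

1.058

Values: 1, 2, 3, 4
n = 47, Σfx = 117, mean = 2.4894
Σfx² = 341
Σf(x − x̄)² = Σfx² − (Σfx)²/n = 341 − 117²/47 = 49.7447
Population variance = 49.7447 / 47 = 1.0584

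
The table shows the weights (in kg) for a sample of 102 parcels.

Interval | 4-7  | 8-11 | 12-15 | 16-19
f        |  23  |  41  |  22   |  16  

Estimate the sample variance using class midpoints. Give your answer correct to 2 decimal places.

Midpoints: 5.5, 9.5, 13.5, 17.5
n = 102, Σfm = 1093, mean = 10.7157
Σfm² = 13305.5
Σf(m − x̄)² = Σfm² − (Σfm)²/n = 13305.5 − 1093²/102 = 1593.2549
Sample variance = 1593.2549 / 101 = 15.7748

15.77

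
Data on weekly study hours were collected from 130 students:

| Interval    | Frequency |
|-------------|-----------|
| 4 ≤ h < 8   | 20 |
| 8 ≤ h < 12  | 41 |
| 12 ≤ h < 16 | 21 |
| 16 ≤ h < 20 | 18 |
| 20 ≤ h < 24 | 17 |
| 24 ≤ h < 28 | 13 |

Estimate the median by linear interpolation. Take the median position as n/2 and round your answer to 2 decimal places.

Cumulative frequencies: 20, 61, 82, 100, 117, 130
n = 130; position = n/2 = 65.
This falls in the class 12 ≤ h < 16: L = 12, F = 61, f = 21, h = 4.
Median ≈ 12 + ((65 − 61) / 21) × 4 = 12.7619

12.76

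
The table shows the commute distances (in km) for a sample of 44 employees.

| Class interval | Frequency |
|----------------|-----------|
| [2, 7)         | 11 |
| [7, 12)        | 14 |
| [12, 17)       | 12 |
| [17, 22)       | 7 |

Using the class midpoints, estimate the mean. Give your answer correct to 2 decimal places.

11.20

Midpoints: 4.5, 9.5, 14.5, 19.5
Σfm = 11×4.5 + 14×9.5 + 12×14.5 + 7×19.5 = 493
n = Σf = 44
Mean = 493 / 44 = 11.2045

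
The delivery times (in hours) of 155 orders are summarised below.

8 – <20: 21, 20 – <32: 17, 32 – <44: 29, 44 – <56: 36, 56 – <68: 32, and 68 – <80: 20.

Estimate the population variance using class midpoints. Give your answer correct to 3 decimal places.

352.277

Midpoints: 14, 26, 38, 50, 62, 74
n = 155, Σfm = 7102, mean = 45.8194
Σfm² = 380012
Σf(m − x̄)² = Σfm² − (Σfm)²/n = 380012 − 7102²/155 = 54602.9419
Population variance = 54602.9419 / 155 = 352.2770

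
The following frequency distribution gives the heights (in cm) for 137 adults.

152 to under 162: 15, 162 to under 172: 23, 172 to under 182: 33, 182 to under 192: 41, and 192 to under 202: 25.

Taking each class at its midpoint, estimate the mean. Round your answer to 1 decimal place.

Midpoints: 157, 167, 177, 187, 197
Σfm = 15×157 + 23×167 + 33×177 + 41×187 + 25×197 = 24629
n = Σf = 137
Mean = 24629 / 137 = 179.7737

179.8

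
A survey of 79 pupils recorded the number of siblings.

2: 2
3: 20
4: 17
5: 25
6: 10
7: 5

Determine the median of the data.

5

Cumulative frequencies: 2, 22, 39, 64, 74, 79
n = 79, so the median is the value in position (n+1)/2 = 40.
Position 40 falls at value 5.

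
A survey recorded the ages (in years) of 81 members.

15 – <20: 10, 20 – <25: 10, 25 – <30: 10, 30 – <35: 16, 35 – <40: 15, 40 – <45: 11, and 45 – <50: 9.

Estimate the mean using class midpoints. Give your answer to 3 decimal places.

32.747

Midpoints: 17.5, 22.5, 27.5, 32.5, 37.5, 42.5, 47.5
Σfm = 10×17.5 + 10×22.5 + 10×27.5 + 16×32.5 + 15×37.5 + 11×42.5 + 9×47.5 = 2652.5
n = Σf = 81
Mean = 2652.5 / 81 = 32.7469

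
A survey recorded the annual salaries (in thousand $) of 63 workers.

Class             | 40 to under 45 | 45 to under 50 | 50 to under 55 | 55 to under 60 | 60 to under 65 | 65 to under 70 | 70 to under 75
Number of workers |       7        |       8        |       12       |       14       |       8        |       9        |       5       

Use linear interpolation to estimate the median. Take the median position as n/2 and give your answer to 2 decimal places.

Cumulative frequencies: 7, 15, 27, 41, 49, 58, 63
n = 63; position = n/2 = 31.5.
This falls in the class 55 to under 60: L = 55, F = 27, f = 14, h = 5.
Median ≈ 55 + ((31.5 − 27) / 14) × 5 = 56.6071

56.61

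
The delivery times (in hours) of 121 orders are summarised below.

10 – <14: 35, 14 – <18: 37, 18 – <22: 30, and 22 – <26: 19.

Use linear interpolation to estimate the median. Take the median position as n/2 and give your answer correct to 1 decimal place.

16.8

Cumulative frequencies: 35, 72, 102, 121
n = 121; position = n/2 = 60.5.
This falls in the class 14 – <18: L = 14, F = 35, f = 37, h = 4.
Median ≈ 14 + ((60.5 − 35) / 37) × 4 = 16.7568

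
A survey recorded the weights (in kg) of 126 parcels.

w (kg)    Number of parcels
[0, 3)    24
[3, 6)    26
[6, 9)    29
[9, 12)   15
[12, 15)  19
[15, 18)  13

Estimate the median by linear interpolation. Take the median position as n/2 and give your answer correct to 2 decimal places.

Cumulative frequencies: 24, 50, 79, 94, 113, 126
n = 126; position = n/2 = 63.
This falls in the class [6, 9): L = 6, F = 50, f = 29, h = 3.
Median ≈ 6 + ((63 − 50) / 29) × 3 = 7.3448

7.34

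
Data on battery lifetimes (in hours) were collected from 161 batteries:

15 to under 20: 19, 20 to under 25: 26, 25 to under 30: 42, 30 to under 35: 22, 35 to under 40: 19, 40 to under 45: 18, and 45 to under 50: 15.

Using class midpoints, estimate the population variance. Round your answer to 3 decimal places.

81.808

Midpoints: 17.5, 22.5, 27.5, 32.5, 37.5, 42.5, 47.5
n = 161, Σfm = 4977.5, mean = 30.9161
Σfm² = 167056.25
Σf(m − x̄)² = Σfm² − (Σfm)²/n = 167056.25 − 4977.5²/161 = 13171.1180
Population variance = 13171.1180 / 161 = 81.8082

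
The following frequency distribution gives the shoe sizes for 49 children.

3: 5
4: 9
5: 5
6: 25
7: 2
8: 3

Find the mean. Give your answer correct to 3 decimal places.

Values: 3, 4, 5, 6, 7, 8
Σfx = 5×3 + 9×4 + 5×5 + 25×6 + 2×7 + 3×8 = 264
n = Σf = 49
Mean = 264 / 49 = 5.3878

5.388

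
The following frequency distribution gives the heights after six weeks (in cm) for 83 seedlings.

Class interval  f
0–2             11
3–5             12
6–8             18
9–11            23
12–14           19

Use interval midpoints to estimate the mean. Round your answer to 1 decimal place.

Midpoints: 1, 4, 7, 10, 13
Σfm = 11×1 + 12×4 + 18×7 + 23×10 + 19×13 = 662
n = Σf = 83
Mean = 662 / 83 = 7.9759

8.0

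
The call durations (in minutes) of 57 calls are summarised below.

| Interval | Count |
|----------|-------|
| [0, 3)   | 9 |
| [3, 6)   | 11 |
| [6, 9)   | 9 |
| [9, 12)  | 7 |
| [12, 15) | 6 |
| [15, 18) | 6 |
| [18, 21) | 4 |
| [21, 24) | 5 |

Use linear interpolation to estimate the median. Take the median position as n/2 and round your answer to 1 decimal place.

8.8

Cumulative frequencies: 9, 20, 29, 36, 42, 48, 52, 57
n = 57; position = n/2 = 28.5.
This falls in the class [6, 9): L = 6, F = 20, f = 9, h = 3.
Median ≈ 6 + ((28.5 − 20) / 9) × 3 = 8.8333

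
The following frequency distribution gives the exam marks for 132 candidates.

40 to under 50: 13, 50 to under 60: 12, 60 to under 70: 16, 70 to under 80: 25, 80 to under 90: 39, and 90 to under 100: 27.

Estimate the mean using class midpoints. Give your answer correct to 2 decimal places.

Midpoints: 45, 55, 65, 75, 85, 95
Σfm = 13×45 + 12×55 + 16×65 + 25×75 + 39×85 + 27×95 = 10040
n = Σf = 132
Mean = 10040 / 132 = 76.0606

76.06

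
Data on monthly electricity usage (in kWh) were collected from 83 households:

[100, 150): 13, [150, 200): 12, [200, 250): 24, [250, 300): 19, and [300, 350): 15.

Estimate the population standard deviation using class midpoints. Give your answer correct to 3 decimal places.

65.294

Midpoints: 125, 175, 225, 275, 325
n = 83, Σfm = 19225, mean = 231.6265
Σfm² = 4806875
Σf(m − x̄)² = Σfm² − (Σfm)²/n = 4806875 − 19225²/83 = 353855.4217
Population variance = 353855.4217 / 83 = 4263.3183
Standard deviation = √4263.3183 = 65.2941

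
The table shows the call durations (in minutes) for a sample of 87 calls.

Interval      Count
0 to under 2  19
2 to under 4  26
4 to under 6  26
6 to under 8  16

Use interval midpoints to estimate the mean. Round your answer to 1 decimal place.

3.9

Midpoints: 1, 3, 5, 7
Σfm = 19×1 + 26×3 + 26×5 + 16×7 = 339
n = Σf = 87
Mean = 339 / 87 = 3.8966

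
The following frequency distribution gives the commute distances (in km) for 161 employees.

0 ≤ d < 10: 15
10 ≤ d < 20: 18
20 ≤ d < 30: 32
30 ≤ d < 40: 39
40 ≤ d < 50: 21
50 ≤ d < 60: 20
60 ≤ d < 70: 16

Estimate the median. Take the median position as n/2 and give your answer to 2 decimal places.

33.97

Cumulative frequencies: 15, 33, 65, 104, 125, 145, 161
n = 161; position = n/2 = 80.5.
This falls in the class 30 ≤ d < 40: L = 30, F = 65, f = 39, h = 10.
Median ≈ 30 + ((80.5 − 65) / 39) × 10 = 33.9744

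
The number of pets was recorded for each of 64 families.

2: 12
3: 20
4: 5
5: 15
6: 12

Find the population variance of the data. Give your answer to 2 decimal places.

2.04

Values: 2, 3, 4, 5, 6
n = 64, Σfx = 251, mean = 3.9219
Σfx² = 1115
Σf(x − x̄)² = Σfx² − (Σfx)²/n = 1115 − 251²/64 = 130.6094
Population variance = 130.6094 / 64 = 2.0408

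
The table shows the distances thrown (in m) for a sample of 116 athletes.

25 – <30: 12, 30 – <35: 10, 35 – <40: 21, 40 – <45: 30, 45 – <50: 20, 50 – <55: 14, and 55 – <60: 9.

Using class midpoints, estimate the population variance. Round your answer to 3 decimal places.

70.251

Midpoints: 27.5, 32.5, 37.5, 42.5, 47.5, 52.5, 57.5
n = 116, Σfm = 4920, mean = 42.4138
Σfm² = 216825
Σf(m − x̄)² = Σfm² − (Σfm)²/n = 216825 − 4920²/116 = 8149.1379
Population variance = 8149.1379 / 116 = 70.2512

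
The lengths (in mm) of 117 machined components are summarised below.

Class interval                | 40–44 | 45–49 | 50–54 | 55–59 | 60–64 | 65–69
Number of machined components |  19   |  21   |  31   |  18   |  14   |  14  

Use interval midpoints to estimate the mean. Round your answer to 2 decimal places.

Midpoints: 42, 47, 52, 57, 62, 67
Σfm = 19×42 + 21×47 + 31×52 + 18×57 + 14×62 + 14×67 = 6229
n = Σf = 117
Mean = 6229 / 117 = 53.2393

53.24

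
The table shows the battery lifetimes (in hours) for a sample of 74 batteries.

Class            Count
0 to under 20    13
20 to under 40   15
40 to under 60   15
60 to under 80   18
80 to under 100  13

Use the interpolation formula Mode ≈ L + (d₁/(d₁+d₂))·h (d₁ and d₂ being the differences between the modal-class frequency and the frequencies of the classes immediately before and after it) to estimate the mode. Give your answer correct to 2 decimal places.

Modal class: 60 to under 80 (highest frequency 18).
d₁ = 18 − 15 = 3, d₂ = 18 − 13 = 5
Mode ≈ 60 + (3/(3+5)) × 20 = 60 + 7.5000 = 67.5000

67.50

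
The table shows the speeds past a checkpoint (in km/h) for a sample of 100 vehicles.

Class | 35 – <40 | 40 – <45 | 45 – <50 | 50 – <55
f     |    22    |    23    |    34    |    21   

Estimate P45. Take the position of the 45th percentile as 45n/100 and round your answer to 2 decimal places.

Cumulative frequencies: 22, 45, 79, 100
n = 100; position = 45n/100 = 45.
This falls in the class 40 – <45: L = 40, F = 22, f = 23, h = 5.
45th percentile ≈ 40 + ((45 − 22) / 23) × 5 = 45.0000

45.00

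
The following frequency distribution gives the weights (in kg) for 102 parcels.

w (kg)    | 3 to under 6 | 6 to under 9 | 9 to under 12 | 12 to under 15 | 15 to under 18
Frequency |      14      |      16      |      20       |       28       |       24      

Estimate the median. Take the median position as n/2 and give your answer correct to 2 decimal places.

12.11

Cumulative frequencies: 14, 30, 50, 78, 102
n = 102; position = n/2 = 51.
This falls in the class 12 to under 15: L = 12, F = 50, f = 28, h = 3.
Median ≈ 12 + ((51 − 50) / 28) × 3 = 12.1071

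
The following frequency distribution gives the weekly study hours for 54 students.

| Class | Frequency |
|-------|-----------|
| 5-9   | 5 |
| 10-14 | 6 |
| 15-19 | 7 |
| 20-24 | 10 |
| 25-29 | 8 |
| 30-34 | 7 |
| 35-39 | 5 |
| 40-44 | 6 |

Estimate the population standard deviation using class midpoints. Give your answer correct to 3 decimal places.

10.530

Midpoints: 7, 12, 17, 22, 27, 32, 37, 42
n = 54, Σfm = 1323, mean = 24.5000
Σfm² = 38401
Σf(m − x̄)² = Σfm² − (Σfm)²/n = 38401 − 1323²/54 = 5987.5000
Population variance = 5987.5000 / 54 = 110.8796
Standard deviation = √110.8796 = 10.5299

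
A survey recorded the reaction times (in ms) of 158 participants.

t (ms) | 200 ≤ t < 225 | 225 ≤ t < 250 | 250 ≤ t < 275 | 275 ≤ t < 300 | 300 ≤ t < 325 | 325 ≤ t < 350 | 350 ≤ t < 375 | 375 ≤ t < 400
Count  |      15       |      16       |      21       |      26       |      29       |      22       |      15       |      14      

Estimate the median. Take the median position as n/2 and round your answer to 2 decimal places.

Cumulative frequencies: 15, 31, 52, 78, 107, 129, 144, 158
n = 158; position = n/2 = 79.
This falls in the class 300 ≤ t < 325: L = 300, F = 78, f = 29, h = 25.
Median ≈ 300 + ((79 − 78) / 29) × 25 = 300.8621

300.86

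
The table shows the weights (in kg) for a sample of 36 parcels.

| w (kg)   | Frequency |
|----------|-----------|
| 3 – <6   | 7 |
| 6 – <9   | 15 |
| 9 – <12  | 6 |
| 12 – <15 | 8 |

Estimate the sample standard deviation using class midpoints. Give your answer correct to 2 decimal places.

Midpoints: 4.5, 7.5, 10.5, 13.5
n = 36, Σfm = 315, mean = 8.7500
Σfm² = 3105
Σf(m − x̄)² = Σfm² − (Σfm)²/n = 3105 − 315²/36 = 348.7500
Sample variance = 348.7500 / 35 = 9.9643
Standard deviation = √9.9643 = 3.1566

3.16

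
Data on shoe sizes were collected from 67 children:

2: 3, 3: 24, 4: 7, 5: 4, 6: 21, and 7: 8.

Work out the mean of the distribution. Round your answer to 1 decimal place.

Values: 2, 3, 4, 5, 6, 7
Σfx = 3×2 + 24×3 + 7×4 + 4×5 + 21×6 + 8×7 = 308
n = Σf = 67
Mean = 308 / 67 = 4.5970

4.6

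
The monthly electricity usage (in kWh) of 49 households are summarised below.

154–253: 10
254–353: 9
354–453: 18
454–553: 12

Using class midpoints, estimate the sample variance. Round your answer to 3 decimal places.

Midpoints: 203.5, 303.5, 403.5, 503.5
n = 49, Σfm = 18071.5, mean = 368.8061
Σfm² = 7215900.25
Σf(m − x̄)² = Σfm² − (Σfm)²/n = 7215900.25 − 18071.5²/49 = 551020.4082
Sample variance = 551020.4082 / 48 = 11479.5918

11479.592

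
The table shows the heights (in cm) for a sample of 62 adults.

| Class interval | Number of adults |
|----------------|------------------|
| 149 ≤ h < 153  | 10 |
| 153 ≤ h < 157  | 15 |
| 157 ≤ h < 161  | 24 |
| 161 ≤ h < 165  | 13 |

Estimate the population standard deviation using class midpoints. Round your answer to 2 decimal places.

3.94

Midpoints: 151, 155, 159, 163
n = 62, Σfm = 9770, mean = 157.5806
Σfm² = 1540526
Σf(m − x̄)² = Σfm² − (Σfm)²/n = 1540526 − 9770²/62 = 963.0968
Population variance = 963.0968 / 62 = 15.5338
Standard deviation = √15.5338 = 3.9413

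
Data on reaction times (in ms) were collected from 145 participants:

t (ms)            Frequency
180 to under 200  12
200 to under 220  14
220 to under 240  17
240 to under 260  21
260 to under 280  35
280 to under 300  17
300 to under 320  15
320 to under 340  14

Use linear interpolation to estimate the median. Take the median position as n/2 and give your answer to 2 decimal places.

Cumulative frequencies: 12, 26, 43, 64, 99, 116, 131, 145
n = 145; position = n/2 = 72.5.
This falls in the class 260 to under 280: L = 260, F = 64, f = 35, h = 20.
Median ≈ 260 + ((72.5 − 64) / 35) × 20 = 264.8571

264.86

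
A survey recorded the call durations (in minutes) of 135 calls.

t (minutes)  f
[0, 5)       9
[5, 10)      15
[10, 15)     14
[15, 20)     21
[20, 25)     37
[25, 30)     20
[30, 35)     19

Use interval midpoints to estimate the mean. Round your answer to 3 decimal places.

19.833

Midpoints: 2.5, 7.5, 12.5, 17.5, 22.5, 27.5, 32.5
Σfm = 9×2.5 + 15×7.5 + 14×12.5 + 21×17.5 + 37×22.5 + 20×27.5 + 19×32.5 = 2677.5
n = Σf = 135
Mean = 2677.5 / 135 = 19.8333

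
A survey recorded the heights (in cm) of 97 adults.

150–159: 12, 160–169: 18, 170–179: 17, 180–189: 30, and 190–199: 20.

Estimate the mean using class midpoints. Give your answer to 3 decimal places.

Midpoints: 154.5, 164.5, 174.5, 184.5, 194.5
Σfm = 12×154.5 + 18×164.5 + 17×174.5 + 30×184.5 + 20×194.5 = 17206.5
n = Σf = 97
Mean = 17206.5 / 97 = 177.3866

177.387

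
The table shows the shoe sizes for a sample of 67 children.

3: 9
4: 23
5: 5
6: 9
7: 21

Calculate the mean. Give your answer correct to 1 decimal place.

Values: 3, 4, 5, 6, 7
Σfx = 9×3 + 23×4 + 5×5 + 9×6 + 21×7 = 345
n = Σf = 67
Mean = 345 / 67 = 5.1493

5.1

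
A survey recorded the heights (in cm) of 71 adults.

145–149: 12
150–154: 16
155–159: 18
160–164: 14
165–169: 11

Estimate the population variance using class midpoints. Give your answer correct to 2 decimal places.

Midpoints: 147, 152, 157, 162, 167
n = 71, Σfm = 11127, mean = 156.7183
Σfm² = 1746849
Σf(m − x̄)² = Σfm² − (Σfm)²/n = 1746849 − 11127²/71 = 3044.3662
Population variance = 3044.3662 / 71 = 42.8784

42.88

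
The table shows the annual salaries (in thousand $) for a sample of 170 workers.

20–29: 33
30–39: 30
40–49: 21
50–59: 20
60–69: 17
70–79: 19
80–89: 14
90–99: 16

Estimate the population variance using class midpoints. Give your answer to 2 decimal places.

Midpoints: 24.5, 34.5, 44.5, 54.5, 64.5, 74.5, 84.5, 94.5
n = 170, Σfm = 9075, mean = 53.3824
Σfm² = 575532.5
Σf(m − x̄)² = Σfm² − (Σfm)²/n = 575532.5 − 9075²/170 = 91087.6471
Population variance = 91087.6471 / 170 = 535.8097

535.81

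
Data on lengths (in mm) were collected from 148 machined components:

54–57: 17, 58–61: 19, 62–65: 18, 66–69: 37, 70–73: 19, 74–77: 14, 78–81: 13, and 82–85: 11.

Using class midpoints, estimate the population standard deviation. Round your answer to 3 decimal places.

8.130

Midpoints: 55.5, 59.5, 63.5, 67.5, 71.5, 75.5, 79.5, 83.5
n = 148, Σfm = 10082, mean = 68.1216
Σfm² = 696585
Σf(m − x̄)² = Σfm² − (Σfm)²/n = 696585 − 10082²/148 = 9782.8108
Population variance = 9782.8108 / 148 = 66.1001
Standard deviation = √66.1001 = 8.1302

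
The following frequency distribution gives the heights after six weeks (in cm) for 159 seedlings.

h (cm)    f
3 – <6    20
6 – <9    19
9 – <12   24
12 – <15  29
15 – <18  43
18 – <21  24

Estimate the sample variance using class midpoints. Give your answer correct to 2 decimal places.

Midpoints: 4.5, 7.5, 10.5, 13.5, 16.5, 19.5
n = 159, Σfm = 2053.5, mean = 12.9151
Σfm² = 30237.75
Σf(m − x̄)² = Σfm² − (Σfm)²/n = 30237.75 − 2053.5²/159 = 3716.6038
Sample variance = 3716.6038 / 158 = 23.5228

23.52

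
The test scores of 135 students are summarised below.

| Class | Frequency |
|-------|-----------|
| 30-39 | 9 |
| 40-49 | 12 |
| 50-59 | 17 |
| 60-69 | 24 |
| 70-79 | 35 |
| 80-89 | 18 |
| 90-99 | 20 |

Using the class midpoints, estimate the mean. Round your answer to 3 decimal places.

Midpoints: 34.5, 44.5, 54.5, 64.5, 74.5, 84.5, 94.5
Σfm = 9×34.5 + 12×44.5 + 17×54.5 + 24×64.5 + 35×74.5 + 18×84.5 + 20×94.5 = 9337.5
n = Σf = 135
Mean = 9337.5 / 135 = 69.1667

69.167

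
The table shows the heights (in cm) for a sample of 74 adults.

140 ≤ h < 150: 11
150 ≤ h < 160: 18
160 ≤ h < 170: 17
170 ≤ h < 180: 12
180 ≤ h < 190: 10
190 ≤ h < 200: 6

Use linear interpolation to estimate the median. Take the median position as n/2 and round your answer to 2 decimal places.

Cumulative frequencies: 11, 29, 46, 58, 68, 74
n = 74; position = n/2 = 37.
This falls in the class 160 ≤ h < 170: L = 160, F = 29, f = 17, h = 10.
Median ≈ 160 + ((37 − 29) / 17) × 10 = 164.7059

164.71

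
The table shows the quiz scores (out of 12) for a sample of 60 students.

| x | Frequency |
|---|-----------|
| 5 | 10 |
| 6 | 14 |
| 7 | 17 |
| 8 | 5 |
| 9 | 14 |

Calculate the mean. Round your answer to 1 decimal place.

7.0

Values: 5, 6, 7, 8, 9
Σfx = 10×5 + 14×6 + 17×7 + 5×8 + 14×9 = 419
n = Σf = 60
Mean = 419 / 60 = 6.9833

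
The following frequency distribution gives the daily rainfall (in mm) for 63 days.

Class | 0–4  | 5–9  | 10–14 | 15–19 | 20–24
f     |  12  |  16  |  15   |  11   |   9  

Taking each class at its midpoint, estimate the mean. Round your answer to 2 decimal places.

11.13

Midpoints: 2, 7, 12, 17, 22
Σfm = 12×2 + 16×7 + 15×12 + 11×17 + 9×22 = 701
n = Σf = 63
Mean = 701 / 63 = 11.1270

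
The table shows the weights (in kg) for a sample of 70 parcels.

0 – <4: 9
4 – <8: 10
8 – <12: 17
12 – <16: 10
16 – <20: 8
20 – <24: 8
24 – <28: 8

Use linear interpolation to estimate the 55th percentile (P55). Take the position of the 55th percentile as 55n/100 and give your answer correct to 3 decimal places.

Cumulative frequencies: 9, 19, 36, 46, 54, 62, 70
n = 70; position = 55n/100 = 38.5.
This falls in the class 12 – <16: L = 12, F = 36, f = 10, h = 4.
55th percentile ≈ 12 + ((38.5 − 36) / 10) × 4 = 13.0000

13.000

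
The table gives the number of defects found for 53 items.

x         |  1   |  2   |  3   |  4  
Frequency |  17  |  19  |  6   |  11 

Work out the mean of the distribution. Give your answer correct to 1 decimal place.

Values: 1, 2, 3, 4
Σfx = 17×1 + 19×2 + 6×3 + 11×4 = 117
n = Σf = 53
Mean = 117 / 53 = 2.2075

2.2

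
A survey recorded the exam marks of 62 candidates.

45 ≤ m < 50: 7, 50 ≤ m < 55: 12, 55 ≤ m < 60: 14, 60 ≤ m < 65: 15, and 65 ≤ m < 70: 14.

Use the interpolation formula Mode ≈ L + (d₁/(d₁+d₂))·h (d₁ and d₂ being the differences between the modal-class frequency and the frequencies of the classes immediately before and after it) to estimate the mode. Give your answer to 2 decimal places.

Modal class: 60 ≤ m < 65 (highest frequency 15).
d₁ = 15 − 14 = 1, d₂ = 15 − 14 = 1
Mode ≈ 60 + (1/(1+1)) × 5 = 60 + 2.5000 = 62.5000

62.50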